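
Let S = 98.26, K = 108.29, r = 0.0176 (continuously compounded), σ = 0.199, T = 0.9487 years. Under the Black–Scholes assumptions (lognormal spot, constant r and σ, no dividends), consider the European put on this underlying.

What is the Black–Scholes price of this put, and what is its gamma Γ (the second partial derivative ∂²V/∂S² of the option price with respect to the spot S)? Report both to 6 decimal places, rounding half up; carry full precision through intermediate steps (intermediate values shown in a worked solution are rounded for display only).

price = 12.692096
Γ = 0.019911

σ√T = 0.199·√0.9487 = 0.193828
d₁ = (ln(S/K) + (r+σ²/2)T) / (σ√T) = (ln(98.26/108.29) + (0.0176+0.199²/2)·0.9487) / 0.193828 = (-0.097196 + 0.035482) / 0.193828 = -0.318395
d₂ = d₁ − σ√T = -0.318395 − 0.193828 = -0.512223
e^{−rT} = e^{−0.0176·0.9487} = 0.983442
N(−d₁) = 0.624907,  N(−d₂) = 0.695753
Put price V = K·e^{−rT}·N(−d₂) − S·N(−d₁) = 74.095476 − 61.403380 = 12.692096
φ(d₁) = (1/√(2π))·e^{−d₁²/2} = 0.379225
Γ = φ(d₁) / (S·σ·√T) = 0.019911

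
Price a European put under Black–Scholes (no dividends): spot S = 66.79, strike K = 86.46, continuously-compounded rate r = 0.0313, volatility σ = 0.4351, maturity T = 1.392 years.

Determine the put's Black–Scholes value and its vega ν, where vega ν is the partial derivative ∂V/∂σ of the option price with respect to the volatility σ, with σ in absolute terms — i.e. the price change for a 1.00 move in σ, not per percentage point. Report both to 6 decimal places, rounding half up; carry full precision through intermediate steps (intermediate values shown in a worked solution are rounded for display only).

price = 24.410125
ν = 31.030737

σ√T = 0.4351·√1.392 = 0.513344
d₁ = (ln(S/K) + (r+σ²/2)T) / (σ√T) = (ln(66.79/86.46) + (0.0313+0.4351²/2)·1.392) / 0.513344 = (-0.258129 + 0.175331) / 0.513344 = -0.161291
d₂ = d₁ − σ√T = -0.161291 − 0.513344 = -0.674635
e^{−rT} = e^{−0.0313·1.392} = 0.957366
N(−d₁) = 0.564068,  N(−d₂) = 0.750046
Put price V = K·e^{−rT}·N(−d₂) − S·N(−d₁) = 62.084217 − 37.674092 = 24.410125
φ(d₁) = (1/√(2π))·e^{−d₁²/2} = 0.393787
ν = S·φ(d₁)·√T = 31.030737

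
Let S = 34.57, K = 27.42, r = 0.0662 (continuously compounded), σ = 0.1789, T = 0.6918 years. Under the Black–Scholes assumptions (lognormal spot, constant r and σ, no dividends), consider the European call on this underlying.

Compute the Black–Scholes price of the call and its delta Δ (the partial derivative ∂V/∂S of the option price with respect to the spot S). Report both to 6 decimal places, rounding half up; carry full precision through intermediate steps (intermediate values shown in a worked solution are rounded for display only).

price = 8.431502
Δ = 0.973774

σ√T = 0.1789·√0.6918 = 0.148799
d₁ = (ln(S/K) + (r+σ²/2)T) / (σ√T) = (ln(34.57/27.42) + (0.0662+0.1789²/2)·0.6918) / 0.148799 = (0.231714 + 0.056868) / 0.148799 = 1.939401
d₂ = d₁ − σ√T = 1.939401 − 0.148799 = 1.790602
e^{−rT} = e^{−0.0662·0.6918} = 0.955236
N(d₁) = 0.973774,  N(d₂) = 0.963321
Call price V = S·N(d₁) − K·e^{−rT}·N(d₂) = 33.663358 − 25.231856 = 8.431502
Δ = N(d₁) = 0.973774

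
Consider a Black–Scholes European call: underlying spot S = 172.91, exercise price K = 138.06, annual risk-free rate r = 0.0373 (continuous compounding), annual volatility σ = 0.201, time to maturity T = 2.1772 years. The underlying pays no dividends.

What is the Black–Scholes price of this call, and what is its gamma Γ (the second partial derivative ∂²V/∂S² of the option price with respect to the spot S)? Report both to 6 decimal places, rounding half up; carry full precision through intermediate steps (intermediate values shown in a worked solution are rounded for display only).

σ√T = 0.201·√2.1772 = 0.296582
d₁ = (ln(S/K) + (r+σ²/2)T) / (σ√T) = (ln(172.91/138.06) + (0.0373+0.201²/2)·2.1772) / 0.296582 = (0.225083 + 0.125190) / 0.296582 = 1.181031
d₂ = d₁ − σ√T = 1.181031 − 0.296582 = 0.884449
e^{−rT} = e^{−0.0373·2.1772} = 0.922000
N(d₁) = 0.881205,  N(d₂) = 0.811773
Call price V = S·N(d₁) − K·e^{−rT}·N(d₂) = 152.369128 − 103.331712 = 49.037416
φ(d₁) = (1/√(2π))·e^{−d₁²/2} = 0.198621
Γ = φ(d₁) / (S·σ·√T) = 0.003873

price = 49.037416
Γ = 0.003873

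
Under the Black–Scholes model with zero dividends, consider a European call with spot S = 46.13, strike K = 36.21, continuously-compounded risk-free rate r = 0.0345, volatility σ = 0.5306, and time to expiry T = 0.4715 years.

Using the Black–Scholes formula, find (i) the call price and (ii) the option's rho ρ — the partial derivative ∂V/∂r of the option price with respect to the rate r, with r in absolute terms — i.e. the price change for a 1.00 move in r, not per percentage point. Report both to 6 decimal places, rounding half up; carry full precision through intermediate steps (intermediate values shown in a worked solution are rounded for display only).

σ√T = 0.5306·√0.4715 = 0.364341
d₁ = (ln(S/K) + (r+σ²/2)T) / (σ√T) = (ln(46.13/36.21) + (0.0345+0.5306²/2)·0.4715) / 0.364341 = (0.242128 + 0.082639) / 0.364341 = 0.891382
d₂ = d₁ − σ√T = 0.891382 − 0.364341 = 0.527041
e^{−rT} = e^{−0.0345·0.4715} = 0.983865
N(d₁) = 0.813638,  N(d₂) = 0.700917
Call price V = S·N(d₁) − K·e^{−rT}·N(d₂) = 37.533117 − 24.970709 = 12.562409
ρ = K·T·e^{−rT}·N(d₂) = 11.773689

price = 12.562409
ρ = 11.773689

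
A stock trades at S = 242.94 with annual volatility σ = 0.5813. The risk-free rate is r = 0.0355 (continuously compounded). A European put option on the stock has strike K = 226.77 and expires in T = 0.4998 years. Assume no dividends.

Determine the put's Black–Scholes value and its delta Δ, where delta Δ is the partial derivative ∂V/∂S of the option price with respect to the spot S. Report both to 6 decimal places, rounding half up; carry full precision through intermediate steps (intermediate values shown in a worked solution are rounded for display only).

σ√T = 0.5813·√0.4998 = 0.410959
d₁ = (ln(S/K) + (r+σ²/2)T) / (σ√T) = (ln(242.94/226.77) + (0.0355+0.5813²/2)·0.4998) / 0.410959 = (0.068878 + 0.102187) / 0.410959 = 0.416257
d₂ = d₁ − σ√T = 0.416257 − 0.410959 = 0.005299
e^{−rT} = e^{−0.0355·0.4998} = 0.982414
N(−d₁) = 0.338611,  N(−d₂) = 0.497886
Put price V = K·e^{−rT}·N(−d₂) − S·N(−d₁) = 110.920047 − 82.262107 = 28.657940
Δ = −N(−d₁) = -0.338611

price = 28.657940
Δ = -0.338611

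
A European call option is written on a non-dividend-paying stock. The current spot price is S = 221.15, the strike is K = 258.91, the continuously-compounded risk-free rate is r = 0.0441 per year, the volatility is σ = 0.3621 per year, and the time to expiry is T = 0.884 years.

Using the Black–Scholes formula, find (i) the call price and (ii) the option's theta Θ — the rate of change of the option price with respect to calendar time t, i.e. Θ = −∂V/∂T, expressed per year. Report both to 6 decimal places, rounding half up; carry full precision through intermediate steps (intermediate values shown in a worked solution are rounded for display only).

σ√T = 0.3621·√0.884 = 0.340451
d₁ = (ln(S/K) + (r+σ²/2)T) / (σ√T) = (ln(221.15/258.91) + (0.0441+0.3621²/2)·0.884) / 0.340451 = (-0.157639 + 0.096938) / 0.340451 = -0.178297
d₂ = d₁ − σ√T = -0.178297 − 0.340451 = -0.518748
e^{−rT} = e^{−0.0441·0.884} = 0.961766
N(d₁) = 0.429245,  N(d₂) = 0.301968
Call price V = S·N(d₁) − K·e^{−rT}·N(d₂) = 94.927488 − 75.193325 = 19.734164
φ(d₁) = (1/√(2π))·e^{−d₁²/2} = 0.392651
Θ = −S·φ(d₁)·σ/(2√T) − r·K·e^{−rT}·N(d₂) = −16.721157 − 3.316026 = -20.037183

price = 19.734164
Θ = -20.037183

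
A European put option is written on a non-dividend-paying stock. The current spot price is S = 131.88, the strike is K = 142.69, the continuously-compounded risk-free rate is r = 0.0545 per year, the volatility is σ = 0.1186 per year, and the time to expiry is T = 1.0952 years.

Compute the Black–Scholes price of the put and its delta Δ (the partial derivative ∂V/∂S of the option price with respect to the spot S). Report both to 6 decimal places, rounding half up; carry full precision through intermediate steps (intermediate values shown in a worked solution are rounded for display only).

σ√T = 0.1186·√1.0952 = 0.124117
d₁ = (ln(S/K) + (r+σ²/2)T) / (σ√T) = (ln(131.88/142.69) + (0.0545+0.1186²/2)·1.0952) / 0.124117 = (-0.078782 + 0.067391) / 0.124117 = -0.091777
d₂ = d₁ − σ√T = -0.091777 − 0.124117 = -0.215894
e^{−rT} = e^{−0.0545·1.0952} = 0.942058
N(−d₁) = 0.536562,  N(−d₂) = 0.585465
Put price V = K·e^{−rT}·N(−d₂) − S·N(−d₁) = 78.699513 − 70.761856 = 7.937658
Δ = −N(−d₁) = -0.536562

price = 7.937658
Δ = -0.536562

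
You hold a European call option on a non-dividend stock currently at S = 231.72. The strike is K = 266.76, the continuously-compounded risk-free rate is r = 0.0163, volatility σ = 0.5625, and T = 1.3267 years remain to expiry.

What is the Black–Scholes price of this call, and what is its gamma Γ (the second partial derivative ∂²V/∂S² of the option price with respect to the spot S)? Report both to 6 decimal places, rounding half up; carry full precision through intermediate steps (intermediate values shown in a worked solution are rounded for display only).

price = 48.939902
Γ = 0.002631

σ√T = 0.5625·√1.3267 = 0.647901
d₁ = (ln(S/K) + (r+σ²/2)T) / (σ√T) = (ln(231.72/266.76) + (0.0163+0.5625²/2)·1.3267) / 0.647901 = (-0.140820 + 0.231513) / 0.647901 = 0.139981
d₂ = d₁ − σ√T = 0.139981 − 0.647901 = -0.507921
e^{−rT} = e^{−0.0163·1.3267} = 0.978607
N(d₁) = 0.555662,  N(d₂) = 0.305754
Call price V = S·N(d₁) − K·e^{−rT}·N(d₂) = 128.758084 − 79.818182 = 48.939902
φ(d₁) = (1/√(2π))·e^{−d₁²/2} = 0.395053
Γ = φ(d₁) / (S·σ·√T) = 0.002631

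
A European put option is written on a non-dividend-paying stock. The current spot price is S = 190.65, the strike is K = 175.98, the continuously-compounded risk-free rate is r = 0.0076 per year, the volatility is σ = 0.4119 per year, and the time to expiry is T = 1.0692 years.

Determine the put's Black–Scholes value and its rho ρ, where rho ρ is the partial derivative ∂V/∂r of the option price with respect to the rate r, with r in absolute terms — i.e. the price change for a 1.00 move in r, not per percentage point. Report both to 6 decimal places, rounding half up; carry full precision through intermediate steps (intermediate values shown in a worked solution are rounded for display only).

σ√T = 0.4119·√1.0692 = 0.425913
d₁ = (ln(S/K) + (r+σ²/2)T) / (σ√T) = (ln(190.65/175.98) + (0.0076+0.4119²/2)·1.0692) / 0.425913 = (0.080069 + 0.098827) / 0.425913 = 0.420029
d₂ = d₁ − σ√T = 0.420029 − 0.425913 = -0.005884
e^{−rT} = e^{−0.0076·1.0692} = 0.991907
N(−d₁) = 0.337232,  N(−d₂) = 0.502348
Put price V = K·e^{−rT}·N(−d₂) − S·N(−d₁) = 87.687671 − 64.293309 = 23.394362
ρ = −K·T·e^{−rT}·N(−d₂) = -93.755658

price = 23.394362
ρ = -93.755658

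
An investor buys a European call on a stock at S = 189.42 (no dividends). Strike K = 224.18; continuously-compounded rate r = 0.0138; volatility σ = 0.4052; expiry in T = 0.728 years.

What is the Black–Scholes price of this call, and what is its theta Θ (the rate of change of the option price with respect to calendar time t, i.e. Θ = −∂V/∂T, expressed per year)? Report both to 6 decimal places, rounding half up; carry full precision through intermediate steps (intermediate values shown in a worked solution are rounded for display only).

price = 14.845142
Θ = -18.035985

σ√T = 0.4052·√0.728 = 0.345728
d₁ = (ln(S/K) + (r+σ²/2)T) / (σ√T) = (ln(189.42/224.18) + (0.0138+0.4052²/2)·0.728) / 0.345728 = (-0.168483 + 0.069810) / 0.345728 = -0.285403
d₂ = d₁ − σ√T = -0.285403 − 0.345728 = -0.631132
e^{−rT} = e^{−0.0138·0.728} = 0.990004
N(d₁) = 0.387668,  N(d₂) = 0.263977
Call price V = S·N(d₁) − K·e^{−rT}·N(d₂) = 73.431994 − 58.586852 = 14.845142
φ(d₁) = (1/√(2π))·e^{−d₁²/2} = 0.383021
Θ = −S·φ(d₁)·σ/(2√T) − r·K·e^{−rT}·N(d₂) = −17.227486 − 0.808499 = -18.035985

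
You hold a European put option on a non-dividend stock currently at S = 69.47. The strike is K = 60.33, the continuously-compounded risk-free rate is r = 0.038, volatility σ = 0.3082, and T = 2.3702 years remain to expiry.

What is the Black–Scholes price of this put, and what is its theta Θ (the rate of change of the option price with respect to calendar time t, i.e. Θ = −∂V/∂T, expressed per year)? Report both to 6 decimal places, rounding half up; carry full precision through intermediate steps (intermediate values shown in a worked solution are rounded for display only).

price = 5.842226
Θ = -1.293083

σ√T = 0.3082·√2.3702 = 0.474488
d₁ = (ln(S/K) + (r+σ²/2)T) / (σ√T) = (ln(69.47/60.33) + (0.038+0.3082²/2)·2.3702) / 0.474488 = (0.141066 + 0.202637) / 0.474488 = 0.724365
d₂ = d₁ − σ√T = 0.724365 − 0.474488 = 0.249877
e^{−rT} = e^{−0.038·2.3702} = 0.913869
N(−d₁) = 0.234421,  N(−d₂) = 0.401341
Put price V = K·e^{−rT}·N(−d₂) − S·N(−d₁) = 22.127438 − 16.285213 = 5.842226
φ(d₁) = (1/√(2π))·e^{−d₁²/2} = 0.306882
Θ = −S·φ(d₁)·σ/(2√T) + r·K·e^{−rT}·N(−d₂) = −2.133926 + 0.840843 = -1.293083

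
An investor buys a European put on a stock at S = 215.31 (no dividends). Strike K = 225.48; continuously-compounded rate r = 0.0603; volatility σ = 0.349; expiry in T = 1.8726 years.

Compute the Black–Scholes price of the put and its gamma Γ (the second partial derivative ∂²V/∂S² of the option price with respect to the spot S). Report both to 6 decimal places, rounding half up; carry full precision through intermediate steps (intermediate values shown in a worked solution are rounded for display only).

σ√T = 0.349·√1.8726 = 0.477582
d₁ = (ln(S/K) + (r+σ²/2)T) / (σ√T) = (ln(215.31/225.48) + (0.0603+0.349²/2)·1.8726) / 0.477582 = (-0.046153 + 0.226960) / 0.477582 = 0.378589
d₂ = d₁ − σ√T = 0.378589 − 0.477582 = -0.098993
e^{−rT} = e^{−0.0603·1.8726} = 0.893224
N(−d₁) = 0.352496,  N(−d₂) = 0.539428
Put price V = K·e^{−rT}·N(−d₂) − S·N(−d₁) = 108.643038 − 75.896005 = 32.747033
φ(d₁) = (1/√(2π))·e^{−d₁²/2} = 0.371353
Γ = φ(d₁) / (S·σ·√T) = 0.003611

price = 32.747033
Γ = 0.003611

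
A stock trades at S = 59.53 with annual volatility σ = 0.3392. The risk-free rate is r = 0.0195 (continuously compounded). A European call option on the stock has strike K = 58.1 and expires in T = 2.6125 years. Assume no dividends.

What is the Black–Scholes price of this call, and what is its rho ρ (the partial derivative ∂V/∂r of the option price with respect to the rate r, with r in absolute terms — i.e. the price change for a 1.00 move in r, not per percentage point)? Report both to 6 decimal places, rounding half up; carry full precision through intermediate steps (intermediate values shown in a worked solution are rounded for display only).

σ√T = 0.3392·√2.6125 = 0.548257
d₁ = (ln(S/K) + (r+σ²/2)T) / (σ√T) = (ln(59.53/58.1) + (0.0195+0.3392²/2)·2.6125) / 0.548257 = (0.024315 + 0.201236) / 0.548257 = 0.411397
d₂ = d₁ − σ√T = 0.411397 − 0.548257 = -0.136860
e^{−rT} = e^{−0.0195·2.6125} = 0.950332
N(d₁) = 0.659609,  N(d₂) = 0.445571
Call price V = S·N(d₁) − K·e^{−rT}·N(d₂) = 39.266541 − 24.601881 = 14.664660
ρ = K·T·e^{−rT}·N(d₂) = 64.272413

price = 14.664660
ρ = 64.272413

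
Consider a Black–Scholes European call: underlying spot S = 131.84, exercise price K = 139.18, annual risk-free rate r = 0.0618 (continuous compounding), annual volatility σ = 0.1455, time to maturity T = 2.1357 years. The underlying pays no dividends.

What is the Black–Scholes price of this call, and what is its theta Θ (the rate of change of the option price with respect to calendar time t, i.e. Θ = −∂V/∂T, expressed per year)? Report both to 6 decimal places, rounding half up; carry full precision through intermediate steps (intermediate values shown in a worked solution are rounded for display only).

price = 16.387899
Θ = -6.882924

σ√T = 0.1455·√2.1357 = 0.212634
d₁ = (ln(S/K) + (r+σ²/2)T) / (σ√T) = (ln(131.84/139.18) + (0.0618+0.1455²/2)·2.1357) / 0.212634 = (-0.054179 + 0.154593) / 0.212634 = 0.472238
d₂ = d₁ − σ√T = 0.472238 − 0.212634 = 0.259604
e^{−rT} = e^{−0.0618·2.1357} = 0.876353
N(d₁) = 0.681621,  N(d₂) = 0.602415
Call price V = S·N(d₁) − K·e^{−rT}·N(d₂) = 89.864977 − 73.477078 = 16.387899
φ(d₁) = (1/√(2π))·e^{−d₁²/2} = 0.356849
Θ = −S·φ(d₁)·σ/(2√T) − r·K·e^{−rT}·N(d₂) = −2.342041 − 4.540883 = -6.882924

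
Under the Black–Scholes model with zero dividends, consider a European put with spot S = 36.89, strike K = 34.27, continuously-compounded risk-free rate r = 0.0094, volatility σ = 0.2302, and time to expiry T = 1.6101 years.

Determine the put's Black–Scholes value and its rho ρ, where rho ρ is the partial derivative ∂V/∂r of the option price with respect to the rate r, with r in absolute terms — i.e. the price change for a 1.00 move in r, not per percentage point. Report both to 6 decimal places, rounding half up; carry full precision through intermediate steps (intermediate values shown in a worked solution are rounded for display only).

price = 2.720833
ρ = -23.763639

σ√T = 0.2302·√1.6101 = 0.292100
d₁ = (ln(S/K) + (r+σ²/2)T) / (σ√T) = (ln(36.89/34.27) + (0.0094+0.2302²/2)·1.6101) / 0.292100 = (0.073670 + 0.057796) / 0.292100 = 0.450073
d₂ = d₁ − σ√T = 0.450073 − 0.292100 = 0.157973
e^{−rT} = e^{−0.0094·1.6101} = 0.984979
N(−d₁) = 0.326329,  N(−d₂) = 0.437239
Put price V = K·e^{−rT}·N(−d₂) − S·N(−d₁) = 14.759107 − 12.038274 = 2.720833
ρ = −K·T·e^{−rT}·N(−d₂) = -23.763639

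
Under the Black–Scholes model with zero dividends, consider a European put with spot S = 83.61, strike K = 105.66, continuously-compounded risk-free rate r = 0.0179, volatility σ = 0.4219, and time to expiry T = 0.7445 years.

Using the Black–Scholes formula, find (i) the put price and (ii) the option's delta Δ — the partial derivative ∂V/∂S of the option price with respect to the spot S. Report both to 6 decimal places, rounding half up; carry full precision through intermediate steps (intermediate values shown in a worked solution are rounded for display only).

price = 26.274612
Δ = -0.664343

σ√T = 0.4219·√0.7445 = 0.364034
d₁ = (ln(S/K) + (r+σ²/2)T) / (σ√T) = (ln(83.61/105.66) + (0.0179+0.4219²/2)·0.7445) / 0.364034 = (-0.234063 + 0.079587) / 0.364034 = -0.424346
d₂ = d₁ − σ√T = -0.424346 − 0.364034 = -0.788380
e^{−rT} = e^{−0.0179·0.7445} = 0.986762
N(−d₁) = 0.664343,  N(−d₂) = 0.784763
Put price V = K·e^{−rT}·N(−d₂) − S·N(−d₁) = 81.820352 − 55.545740 = 26.274612
Δ = −N(−d₁) = -0.664343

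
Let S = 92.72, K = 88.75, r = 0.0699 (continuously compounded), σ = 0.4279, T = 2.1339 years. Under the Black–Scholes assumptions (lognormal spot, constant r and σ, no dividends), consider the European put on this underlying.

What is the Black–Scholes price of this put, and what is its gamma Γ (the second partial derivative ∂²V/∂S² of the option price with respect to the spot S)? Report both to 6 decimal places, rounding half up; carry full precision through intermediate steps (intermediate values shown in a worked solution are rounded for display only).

price = 13.566153
Γ = 0.005676

σ√T = 0.4279·√2.1339 = 0.625071
d₁ = (ln(S/K) + (r+σ²/2)T) / (σ√T) = (ln(92.72/88.75) + (0.0699+0.4279²/2)·2.1339) / 0.625071 = (0.043761 + 0.344516) / 0.625071 = 0.621173
d₂ = d₁ − σ√T = 0.621173 − 0.625071 = -0.003898
e^{−rT} = e^{−0.0699·2.1339} = 0.861432
N(−d₁) = 0.267243,  N(−d₂) = 0.501555
Put price V = K·e^{−rT}·N(−d₂) − S·N(−d₁) = 38.344913 − 24.778760 = 13.566153
φ(d₁) = (1/√(2π))·e^{−d₁²/2} = 0.328944
Γ = φ(d₁) / (S·σ·√T) = 0.005676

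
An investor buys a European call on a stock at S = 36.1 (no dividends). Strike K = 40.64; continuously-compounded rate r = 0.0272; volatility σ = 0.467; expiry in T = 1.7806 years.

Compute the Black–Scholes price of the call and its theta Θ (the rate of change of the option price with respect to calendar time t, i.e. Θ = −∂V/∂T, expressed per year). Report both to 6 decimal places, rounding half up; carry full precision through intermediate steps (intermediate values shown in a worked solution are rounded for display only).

price = 7.898378
Θ = -2.824254

σ√T = 0.467·√1.7806 = 0.623161
d₁ = (ln(S/K) + (r+σ²/2)T) / (σ√T) = (ln(36.1/40.64) + (0.0272+0.467²/2)·1.7806) / 0.623161 = (-0.118460 + 0.242597) / 0.623161 = 0.199205
d₂ = d₁ − σ√T = 0.199205 − 0.623161 = -0.423955
e^{−rT} = e^{−0.0272·1.7806} = 0.952722
N(d₁) = 0.578949,  N(d₂) = 0.335799
Call price V = S·N(d₁) − K·e^{−rT}·N(d₂) = 20.900058 − 13.001681 = 7.898378
φ(d₁) = (1/√(2π))·e^{−d₁²/2} = 0.391105
Θ = −S·φ(d₁)·σ/(2√T) − r·K·e^{−rT}·N(d₂) = −2.470609 − 0.353646 = -2.824254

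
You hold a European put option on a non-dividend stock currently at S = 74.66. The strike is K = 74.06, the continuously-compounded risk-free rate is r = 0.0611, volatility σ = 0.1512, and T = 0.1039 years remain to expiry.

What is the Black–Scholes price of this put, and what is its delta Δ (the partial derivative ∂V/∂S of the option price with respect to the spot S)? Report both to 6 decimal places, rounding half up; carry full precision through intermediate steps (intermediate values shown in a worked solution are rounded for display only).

σ√T = 0.1512·√0.1039 = 0.048737
d₁ = (ln(S/K) + (r+σ²/2)T) / (σ√T) = (ln(74.66/74.06) + (0.0611+0.1512²/2)·0.1039) / 0.048737 = (0.008069 + 0.007536) / 0.048737 = 0.320184
d₂ = d₁ − σ√T = 0.320184 − 0.048737 = 0.271447
e^{−rT} = e^{−0.0611·0.1039} = 0.993672
N(−d₁) = 0.374414,  N(−d₂) = 0.393024
Put price V = K·e^{−rT}·N(−d₂) − S·N(−d₁) = 28.923133 − 27.953778 = 0.969355
Δ = −N(−d₁) = -0.374414

price = 0.969355
Δ = -0.374414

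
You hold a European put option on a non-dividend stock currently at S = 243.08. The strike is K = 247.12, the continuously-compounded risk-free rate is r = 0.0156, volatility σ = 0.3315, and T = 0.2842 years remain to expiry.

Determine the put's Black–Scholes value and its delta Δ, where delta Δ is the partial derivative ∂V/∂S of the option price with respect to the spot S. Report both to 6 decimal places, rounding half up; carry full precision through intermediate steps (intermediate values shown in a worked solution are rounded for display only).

σ√T = 0.3315·√0.2842 = 0.176724
d₁ = (ln(S/K) + (r+σ²/2)T) / (σ√T) = (ln(243.08/247.12) + (0.0156+0.3315²/2)·0.2842) / 0.176724 = (-0.016483 + 0.020049) / 0.176724 = 0.020177
d₂ = d₁ − σ√T = 0.020177 − 0.176724 = -0.156547
e^{−rT} = e^{−0.0156·0.2842} = 0.995576
N(−d₁) = 0.491951,  N(−d₂) = 0.562199
Put price V = K·e^{−rT}·N(−d₂) − S·N(−d₁) = 138.316042 − 119.583467 = 18.732575
Δ = −N(−d₁) = -0.491951

price = 18.732575
Δ = -0.491951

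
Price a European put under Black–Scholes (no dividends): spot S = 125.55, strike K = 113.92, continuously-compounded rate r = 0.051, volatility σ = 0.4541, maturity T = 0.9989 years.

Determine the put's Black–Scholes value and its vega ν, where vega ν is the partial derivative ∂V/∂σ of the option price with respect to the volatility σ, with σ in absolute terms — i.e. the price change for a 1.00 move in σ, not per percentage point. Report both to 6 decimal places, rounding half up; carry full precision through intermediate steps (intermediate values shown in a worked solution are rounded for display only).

price = 13.429579
ν = 42.953272

σ√T = 0.4541·√0.9989 = 0.453850
d₁ = (ln(S/K) + (r+σ²/2)T) / (σ√T) = (ln(125.55/113.92) + (0.051+0.4541²/2)·0.9989) / 0.453850 = (0.097208 + 0.153934) / 0.453850 = 0.553358
d₂ = d₁ − σ√T = 0.553358 − 0.453850 = 0.099508
e^{−rT} = e^{−0.051·0.9989} = 0.950332
N(−d₁) = 0.290009,  N(−d₂) = 0.460368
Put price V = K·e^{−rT}·N(−d₂) − S·N(−d₁) = 49.840236 − 36.410657 = 13.429579
φ(d₁) = (1/√(2π))·e^{−d₁²/2} = 0.342309
ν = S·φ(d₁)·√T = 42.953272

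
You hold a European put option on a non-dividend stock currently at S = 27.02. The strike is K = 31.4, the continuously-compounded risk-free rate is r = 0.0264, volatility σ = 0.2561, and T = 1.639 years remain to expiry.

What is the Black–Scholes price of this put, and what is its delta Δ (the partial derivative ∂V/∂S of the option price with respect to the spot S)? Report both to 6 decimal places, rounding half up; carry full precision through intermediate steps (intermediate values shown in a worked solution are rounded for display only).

price = 5.436298
Δ = -0.564464

σ√T = 0.2561·√1.639 = 0.327868
d₁ = (ln(S/K) + (r+σ²/2)T) / (σ√T) = (ln(27.02/31.4) + (0.0264+0.2561²/2)·1.639) / 0.327868 = (-0.150231 + 0.097018) / 0.327868 = -0.162298
d₂ = d₁ − σ√T = -0.162298 − 0.327868 = -0.490166
e^{−rT} = e^{−0.0264·1.639} = 0.957653
N(−d₁) = 0.564464,  N(−d₂) = 0.687992
Put price V = K·e^{−rT}·N(−d₂) − S·N(−d₁) = 20.688123 − 15.251826 = 5.436298
Δ = −N(−d₁) = -0.564464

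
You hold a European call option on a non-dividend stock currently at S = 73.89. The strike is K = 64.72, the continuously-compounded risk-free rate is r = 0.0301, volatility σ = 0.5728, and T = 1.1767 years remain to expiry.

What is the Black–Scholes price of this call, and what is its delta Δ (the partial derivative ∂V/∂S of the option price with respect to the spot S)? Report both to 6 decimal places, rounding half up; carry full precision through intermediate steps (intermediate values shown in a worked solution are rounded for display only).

σ√T = 0.5728·√1.1767 = 0.621349
d₁ = (ln(S/K) + (r+σ²/2)T) / (σ√T) = (ln(73.89/64.72) + (0.0301+0.5728²/2)·1.1767) / 0.621349 = (0.132507 + 0.228456) / 0.621349 = 0.580935
d₂ = d₁ − σ√T = 0.580935 − 0.621349 = -0.040415
e^{−rT} = e^{−0.0301·1.1767} = 0.965201
N(d₁) = 0.719358,  N(d₂) = 0.483881
Call price V = S·N(d₁) − K·e^{−rT}·N(d₂) = 53.153346 − 30.227009 = 22.926337
Δ = N(d₁) = 0.719358

price = 22.926337
Δ = 0.719358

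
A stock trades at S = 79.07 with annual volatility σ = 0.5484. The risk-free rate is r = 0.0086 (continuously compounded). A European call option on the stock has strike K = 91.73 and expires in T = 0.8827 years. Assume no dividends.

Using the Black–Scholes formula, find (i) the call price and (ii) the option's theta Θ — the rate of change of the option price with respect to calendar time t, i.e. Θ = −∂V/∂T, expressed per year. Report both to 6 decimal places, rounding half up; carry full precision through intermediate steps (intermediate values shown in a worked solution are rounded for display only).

σ√T = 0.5484·√0.8827 = 0.515233
d₁ = (ln(S/K) + (r+σ²/2)T) / (σ√T) = (ln(79.07/91.73) + (0.0086+0.5484²/2)·0.8827) / 0.515233 = (-0.148516 + 0.140324) / 0.515233 = -0.015900
d₂ = d₁ − σ√T = -0.015900 − 0.515233 = -0.531133
e^{−rT} = e^{−0.0086·0.8827} = 0.992438
N(d₁) = 0.493657,  N(d₂) = 0.297663
Call price V = S·N(d₁) − K·e^{−rT}·N(d₂) = 39.033479 − 27.098165 = 11.935314
φ(d₁) = (1/√(2π))·e^{−d₁²/2} = 0.398892
Θ = −S·φ(d₁)·σ/(2√T) − r·K·e^{−rT}·N(d₂) = −9.205085 − 0.233044 = -9.438129

price = 11.935314
Θ = -9.438129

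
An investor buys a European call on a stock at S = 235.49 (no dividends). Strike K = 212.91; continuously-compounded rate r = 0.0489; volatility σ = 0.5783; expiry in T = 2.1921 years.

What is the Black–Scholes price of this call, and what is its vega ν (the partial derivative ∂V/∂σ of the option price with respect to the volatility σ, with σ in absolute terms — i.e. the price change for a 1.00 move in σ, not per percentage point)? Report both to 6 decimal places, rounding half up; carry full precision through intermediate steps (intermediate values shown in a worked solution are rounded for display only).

σ√T = 0.5783·√2.1921 = 0.856216
d₁ = (ln(S/K) + (r+σ²/2)T) / (σ√T) = (ln(235.49/212.91) + (0.0489+0.5783²/2)·2.1921) / 0.856216 = (0.100799 + 0.473747) / 0.856216 = 0.671029
d₂ = d₁ − σ√T = 0.671029 − 0.856216 = -0.185187
e^{−rT} = e^{−0.0489·2.1921} = 0.898352
N(d₁) = 0.748899,  N(d₂) = 0.426541
Call price V = S·N(d₁) − K·e^{−rT}·N(d₂) = 176.358198 − 81.583675 = 94.774523
φ(d₁) = (1/√(2π))·e^{−d₁²/2} = 0.318517
ν = S·φ(d₁)·√T = 111.054396

price = 94.774523
ν = 111.054396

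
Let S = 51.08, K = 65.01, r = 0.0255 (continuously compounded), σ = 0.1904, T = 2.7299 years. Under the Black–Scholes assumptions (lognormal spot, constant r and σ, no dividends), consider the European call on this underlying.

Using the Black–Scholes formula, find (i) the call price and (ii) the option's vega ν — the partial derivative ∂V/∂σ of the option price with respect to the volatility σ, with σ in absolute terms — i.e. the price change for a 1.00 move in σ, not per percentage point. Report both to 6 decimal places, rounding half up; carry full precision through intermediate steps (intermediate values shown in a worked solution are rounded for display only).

price = 3.203970
ν = 31.228242

σ√T = 0.1904·√2.7299 = 0.314587
d₁ = (ln(S/K) + (r+σ²/2)T) / (σ√T) = (ln(51.08/65.01) + (0.0255+0.1904²/2)·2.7299) / 0.314587 = (-0.241148 + 0.119095) / 0.314587 = -0.387980
d₂ = d₁ − σ√T = -0.387980 − 0.314587 = -0.702566
e^{−rT} = e^{−0.0255·2.7299} = 0.932755
N(d₁) = 0.349016,  N(d₂) = 0.241163
Call price V = S·N(d₁) − K·e^{−rT}·N(d₂) = 17.827713 − 14.623744 = 3.203970
φ(d₁) = (1/√(2π))·e^{−d₁²/2} = 0.370018
ν = S·φ(d₁)·√T = 31.228242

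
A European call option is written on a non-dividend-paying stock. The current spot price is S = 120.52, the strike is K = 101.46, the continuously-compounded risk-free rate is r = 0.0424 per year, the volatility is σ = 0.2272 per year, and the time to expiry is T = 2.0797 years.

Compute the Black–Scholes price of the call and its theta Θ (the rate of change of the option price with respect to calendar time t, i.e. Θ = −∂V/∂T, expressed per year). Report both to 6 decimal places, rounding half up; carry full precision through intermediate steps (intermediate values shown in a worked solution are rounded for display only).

σ√T = 0.2272·√2.0797 = 0.327649
d₁ = (ln(S/K) + (r+σ²/2)T) / (σ√T) = (ln(120.52/101.46) + (0.0424+0.2272²/2)·2.0797) / 0.327649 = (0.172151 + 0.141856) / 0.327649 = 0.958365
d₂ = d₁ − σ√T = 0.958365 − 0.327649 = 0.630716
e^{−rT} = e^{−0.0424·2.0797} = 0.915597
N(d₁) = 0.831061,  N(d₂) = 0.735887
Call price V = S·N(d₁) − K·e^{−rT}·N(d₂) = 100.159431 − 68.361282 = 31.798150
φ(d₁) = (1/√(2π))·e^{−d₁²/2} = 0.252039
Θ = −S·φ(d₁)·σ/(2√T) − r·K·e^{−rT}·N(d₂) = −2.392794 − 2.898518 = -5.291312

price = 31.798150
Θ = -5.291312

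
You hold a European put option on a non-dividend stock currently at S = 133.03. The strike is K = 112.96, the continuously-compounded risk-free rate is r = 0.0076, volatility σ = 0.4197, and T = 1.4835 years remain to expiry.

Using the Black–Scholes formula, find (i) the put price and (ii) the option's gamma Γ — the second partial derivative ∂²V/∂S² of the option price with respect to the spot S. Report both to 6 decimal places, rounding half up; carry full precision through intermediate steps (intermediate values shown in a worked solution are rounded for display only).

σ√T = 0.4197·√1.4835 = 0.511190
d₁ = (ln(S/K) + (r+σ²/2)T) / (σ√T) = (ln(133.03/112.96) + (0.0076+0.4197²/2)·1.4835) / 0.511190 = (0.163541 + 0.141932) / 0.511190 = 0.597572
d₂ = d₁ − σ√T = 0.597572 − 0.511190 = 0.086382
e^{−rT} = e^{−0.0076·1.4835} = 0.988789
N(−d₁) = 0.275063,  N(−d₂) = 0.465581
Put price V = K·e^{−rT}·N(−d₂) − S·N(−d₁) = 52.002449 − 36.591581 = 15.410868
φ(d₁) = (1/√(2π))·e^{−d₁²/2} = 0.333709
Γ = φ(d₁) / (S·σ·√T) = 0.004907

price = 15.410868
Γ = 0.004907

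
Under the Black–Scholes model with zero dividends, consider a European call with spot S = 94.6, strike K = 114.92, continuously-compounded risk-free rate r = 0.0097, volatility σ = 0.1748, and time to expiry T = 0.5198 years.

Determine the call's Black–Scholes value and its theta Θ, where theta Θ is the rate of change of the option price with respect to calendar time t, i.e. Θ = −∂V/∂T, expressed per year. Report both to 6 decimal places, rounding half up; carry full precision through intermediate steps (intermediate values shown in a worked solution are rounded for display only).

price = 0.380135
Θ = -1.685011

σ√T = 0.1748·√0.5198 = 0.126026
d₁ = (ln(S/K) + (r+σ²/2)T) / (σ√T) = (ln(94.6/114.92) + (0.0097+0.1748²/2)·0.5198) / 0.126026 = (-0.194579 + 0.012983) / 0.126026 = -1.440938
d₂ = d₁ − σ√T = -1.440938 − 0.126026 = -1.566964
e^{−rT} = e^{−0.0097·0.5198} = 0.994971
N(d₁) = 0.074801,  N(d₂) = 0.058562
Call price V = S·N(d₁) − K·e^{−rT}·N(d₂) = 7.076180 − 6.696045 = 0.380135
φ(d₁) = (1/√(2π))·e^{−d₁²/2} = 0.141269
Θ = −S·φ(d₁)·σ/(2√T) − r·K·e^{−rT}·N(d₂) = −1.620060 − 0.064952 = -1.685011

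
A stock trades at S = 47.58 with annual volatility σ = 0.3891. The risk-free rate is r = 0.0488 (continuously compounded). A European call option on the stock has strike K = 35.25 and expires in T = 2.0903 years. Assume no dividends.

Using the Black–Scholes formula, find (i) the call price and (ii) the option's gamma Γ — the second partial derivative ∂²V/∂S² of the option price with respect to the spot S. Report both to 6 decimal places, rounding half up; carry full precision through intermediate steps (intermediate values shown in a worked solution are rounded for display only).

σ√T = 0.3891·√2.0903 = 0.562556
d₁ = (ln(S/K) + (r+σ²/2)T) / (σ√T) = (ln(47.58/35.25) + (0.0488+0.3891²/2)·2.0903) / 0.562556 = (0.299947 + 0.260241) / 0.562556 = 0.995791
d₂ = d₁ − σ√T = 0.995791 − 0.562556 = 0.433236
e^{−rT} = e^{−0.0488·2.0903} = 0.903024
N(d₁) = 0.840324,  N(d₂) = 0.667578
Call price V = S·N(d₁) − K·e^{−rT}·N(d₂) = 39.982626 − 21.250069 = 18.732558
φ(d₁) = (1/√(2π))·e^{−d₁²/2} = 0.242989
Γ = φ(d₁) / (S·σ·√T) = 0.009078

price = 18.732558
Γ = 0.009078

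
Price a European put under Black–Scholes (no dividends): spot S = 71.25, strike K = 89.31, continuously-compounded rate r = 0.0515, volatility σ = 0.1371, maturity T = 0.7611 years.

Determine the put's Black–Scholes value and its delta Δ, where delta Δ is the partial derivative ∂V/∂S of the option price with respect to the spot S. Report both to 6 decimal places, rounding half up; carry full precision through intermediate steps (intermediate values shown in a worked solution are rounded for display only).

σ√T = 0.1371·√0.7611 = 0.119607
d₁ = (ln(S/K) + (r+σ²/2)T) / (σ√T) = (ln(71.25/89.31) + (0.0515+0.1371²/2)·0.7611) / 0.119607 = (-0.225919 + 0.046350) / 0.119607 = -1.501319
d₂ = d₁ − σ√T = -1.501319 − 0.119607 = -1.620927
e^{−rT} = e^{−0.0515·0.7611} = 0.961562
N(−d₁) = 0.933364,  N(−d₂) = 0.947483
Put price V = K·e^{−rT}·N(−d₂) − S·N(−d₁) = 81.367090 − 66.502151 = 14.864939
Δ = −N(−d₁) = -0.933364

price = 14.864939
Δ = -0.933364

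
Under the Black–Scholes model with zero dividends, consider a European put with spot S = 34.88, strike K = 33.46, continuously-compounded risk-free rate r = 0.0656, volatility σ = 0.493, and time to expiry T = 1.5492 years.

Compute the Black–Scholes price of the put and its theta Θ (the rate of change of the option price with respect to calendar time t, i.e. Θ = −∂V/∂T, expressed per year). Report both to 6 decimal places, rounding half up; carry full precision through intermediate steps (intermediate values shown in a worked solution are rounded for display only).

σ√T = 0.493·√1.5492 = 0.613622
d₁ = (ln(S/K) + (r+σ²/2)T) / (σ√T) = (ln(34.88/33.46) + (0.0656+0.493²/2)·1.5492) / 0.613622 = (0.041563 + 0.289893) / 0.613622 = 0.540164
d₂ = d₁ − σ√T = 0.540164 − 0.613622 = -0.073458
e^{−rT} = e^{−0.0656·1.5492} = 0.903366
N(−d₁) = 0.294542,  N(−d₂) = 0.529279
Put price V = K·e^{−rT}·N(−d₂) − S·N(−d₁) = 15.998322 − 10.273627 = 5.724695
φ(d₁) = (1/√(2π))·e^{−d₁²/2} = 0.344788
Θ = −S·φ(d₁)·σ/(2√T) + r·K·e^{−rT}·N(−d₂) = −2.381723 + 1.049490 = -1.332233

price = 5.724695
Θ = -1.332233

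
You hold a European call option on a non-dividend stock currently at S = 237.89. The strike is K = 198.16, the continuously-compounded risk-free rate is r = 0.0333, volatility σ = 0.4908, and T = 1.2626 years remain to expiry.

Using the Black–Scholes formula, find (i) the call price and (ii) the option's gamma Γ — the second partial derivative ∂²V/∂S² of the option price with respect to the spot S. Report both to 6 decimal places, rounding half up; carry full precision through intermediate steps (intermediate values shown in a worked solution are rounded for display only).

price = 74.118657
Γ = 0.002408

σ√T = 0.4908·√1.2626 = 0.551490
d₁ = (ln(S/K) + (r+σ²/2)T) / (σ√T) = (ln(237.89/198.16) + (0.0333+0.4908²/2)·1.2626) / 0.551490 = (0.182734 + 0.194115) / 0.551490 = 0.683328
d₂ = d₁ − σ√T = 0.683328 − 0.551490 = 0.131839
e^{−rT} = e^{−0.0333·1.2626} = 0.958827
N(d₁) = 0.752800,  N(d₂) = 0.552444
Call price V = S·N(d₁) − K·e^{−rT}·N(d₂) = 179.083675 − 104.965017 = 74.118657
φ(d₁) = (1/√(2π))·e^{−d₁²/2} = 0.315875
Γ = φ(d₁) / (S·σ·√T) = 0.002408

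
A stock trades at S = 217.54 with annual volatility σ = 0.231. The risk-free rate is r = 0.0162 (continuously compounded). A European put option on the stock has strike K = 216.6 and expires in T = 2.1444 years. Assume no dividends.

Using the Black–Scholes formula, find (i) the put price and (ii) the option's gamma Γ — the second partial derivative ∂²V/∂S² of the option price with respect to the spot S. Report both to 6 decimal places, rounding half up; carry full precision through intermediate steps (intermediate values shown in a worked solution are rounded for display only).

σ√T = 0.231·√2.1444 = 0.338271
d₁ = (ln(S/K) + (r+σ²/2)T) / (σ√T) = (ln(217.54/216.6) + (0.0162+0.231²/2)·2.1444) / 0.338271 = (0.004330 + 0.091953) / 0.338271 = 0.284634
d₂ = d₁ − σ√T = 0.284634 − 0.338271 = -0.053637
e^{−rT} = e^{−0.0162·2.1444} = 0.965857
N(−d₁) = 0.387962,  N(−d₂) = 0.521388
Put price V = K·e^{−rT}·N(−d₂) − S·N(−d₁) = 109.076797 − 84.397339 = 24.679458
φ(d₁) = (1/√(2π))·e^{−d₁²/2} = 0.383105
Γ = φ(d₁) / (S·σ·√T) = 0.005206

price = 24.679458
Γ = 0.005206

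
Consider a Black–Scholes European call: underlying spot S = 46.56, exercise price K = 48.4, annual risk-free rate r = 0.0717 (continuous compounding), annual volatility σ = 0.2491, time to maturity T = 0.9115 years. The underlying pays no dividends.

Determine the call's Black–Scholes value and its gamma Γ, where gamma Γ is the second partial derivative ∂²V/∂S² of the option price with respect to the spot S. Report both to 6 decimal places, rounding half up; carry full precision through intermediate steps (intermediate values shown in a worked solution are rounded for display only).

price = 4.987308
Γ = 0.035082

σ√T = 0.2491·√0.9115 = 0.237822
d₁ = (ln(S/K) + (r+σ²/2)T) / (σ√T) = (ln(46.56/48.4) + (0.0717+0.2491²/2)·0.9115) / 0.237822 = (-0.038758 + 0.093634) / 0.237822 = 0.230745
d₂ = d₁ − σ√T = 0.230745 − 0.237822 = -0.007077
e^{−rT} = e^{−0.0717·0.9115} = 0.936735
N(d₁) = 0.591243,  N(d₂) = 0.497177
Call price V = S·N(d₁) − K·e^{−rT}·N(d₂) = 27.528296 − 22.540988 = 4.987308
φ(d₁) = (1/√(2π))·e^{−d₁²/2} = 0.388462
Γ = φ(d₁) / (S·σ·√T) = 0.035082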